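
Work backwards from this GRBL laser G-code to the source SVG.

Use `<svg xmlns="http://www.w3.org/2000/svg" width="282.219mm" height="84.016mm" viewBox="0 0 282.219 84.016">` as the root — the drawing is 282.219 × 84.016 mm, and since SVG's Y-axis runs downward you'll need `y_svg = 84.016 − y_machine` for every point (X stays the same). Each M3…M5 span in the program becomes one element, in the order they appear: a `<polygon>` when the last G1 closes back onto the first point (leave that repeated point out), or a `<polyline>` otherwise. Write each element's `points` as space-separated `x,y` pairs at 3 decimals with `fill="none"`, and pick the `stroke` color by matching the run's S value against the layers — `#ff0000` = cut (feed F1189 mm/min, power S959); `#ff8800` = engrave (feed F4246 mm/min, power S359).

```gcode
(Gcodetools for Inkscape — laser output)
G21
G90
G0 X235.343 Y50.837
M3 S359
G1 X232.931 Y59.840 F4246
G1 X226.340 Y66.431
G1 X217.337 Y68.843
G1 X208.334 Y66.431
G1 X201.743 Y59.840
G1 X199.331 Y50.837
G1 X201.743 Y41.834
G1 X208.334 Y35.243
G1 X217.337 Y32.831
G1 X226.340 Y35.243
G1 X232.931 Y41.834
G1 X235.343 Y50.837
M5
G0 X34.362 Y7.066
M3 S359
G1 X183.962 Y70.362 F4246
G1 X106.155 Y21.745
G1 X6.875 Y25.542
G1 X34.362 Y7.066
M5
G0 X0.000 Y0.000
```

Machine Y-up, SVG Y-down with viewBox height 84.016, so y_svg = 84.016 − y_machine; X carries over. Every run uses S359, so all elements get stroke `#ff8800` (engrave).

Run 1: The run returns to its start, so emit a `<polygon>` with points (Y-flipped): 235.343,33.179 232.931,24.176 226.340,17.585 217.337,15.173 208.334,17.585 201.743,24.176 199.331,33.179 201.743,42.182 208.334,48.773 217.337,51.185 226.340,48.773 232.931,42.182.

Run 2: The run returns to its start, so emit a `<polygon>` with points (Y-flipped): 34.362,76.950 183.962,13.654 106.155,62.271 6.875,58.474.

<svg xmlns="http://www.w3.org/2000/svg" width="282.219mm" height="84.016mm" viewBox="0 0 282.219 84.016">
  <polygon points="235.343,33.179 232.931,24.176 226.340,17.585 217.337,15.173 208.334,17.585 201.743,24.176 199.331,33.179 201.743,42.182 208.334,48.773 217.337,51.185 226.340,48.773 232.931,42.182" fill="none" stroke="#ff8800"/>
  <polygon points="34.362,76.950 183.962,13.654 106.155,62.271 6.875,58.474" fill="none" stroke="#ff8800"/>
</svg>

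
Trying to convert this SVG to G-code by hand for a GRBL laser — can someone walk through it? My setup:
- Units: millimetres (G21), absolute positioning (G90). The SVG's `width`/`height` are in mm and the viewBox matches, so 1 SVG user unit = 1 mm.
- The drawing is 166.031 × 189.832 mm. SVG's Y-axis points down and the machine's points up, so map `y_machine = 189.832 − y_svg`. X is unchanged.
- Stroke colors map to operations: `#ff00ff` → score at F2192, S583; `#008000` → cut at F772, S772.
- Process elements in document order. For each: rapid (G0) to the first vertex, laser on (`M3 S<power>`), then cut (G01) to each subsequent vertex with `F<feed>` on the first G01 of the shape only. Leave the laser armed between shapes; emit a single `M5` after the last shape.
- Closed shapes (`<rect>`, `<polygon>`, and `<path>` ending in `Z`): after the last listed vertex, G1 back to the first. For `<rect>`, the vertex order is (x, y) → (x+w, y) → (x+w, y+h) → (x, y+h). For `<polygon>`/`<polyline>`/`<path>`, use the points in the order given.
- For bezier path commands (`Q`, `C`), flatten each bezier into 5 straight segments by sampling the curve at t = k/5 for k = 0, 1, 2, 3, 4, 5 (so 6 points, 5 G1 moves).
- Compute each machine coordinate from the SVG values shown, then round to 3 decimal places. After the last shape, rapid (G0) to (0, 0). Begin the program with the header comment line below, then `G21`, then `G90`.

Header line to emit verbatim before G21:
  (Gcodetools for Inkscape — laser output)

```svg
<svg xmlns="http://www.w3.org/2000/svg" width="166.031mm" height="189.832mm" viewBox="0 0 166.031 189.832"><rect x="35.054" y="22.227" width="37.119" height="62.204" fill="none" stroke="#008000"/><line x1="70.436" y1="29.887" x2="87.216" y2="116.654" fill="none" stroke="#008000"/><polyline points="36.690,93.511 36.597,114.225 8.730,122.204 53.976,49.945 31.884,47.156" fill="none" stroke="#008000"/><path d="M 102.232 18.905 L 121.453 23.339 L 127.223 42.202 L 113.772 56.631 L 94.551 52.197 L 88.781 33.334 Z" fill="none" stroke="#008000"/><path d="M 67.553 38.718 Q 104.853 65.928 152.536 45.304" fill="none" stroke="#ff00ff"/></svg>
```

(Gcodetools for Inkscape — laser output)
G21
G90
G0 X35.054 Y167.605
M3 S772
G01 X72.173 Y167.605 F772
G01 X72.173 Y105.401
G01 X35.054 Y105.401
G01 X35.054 Y167.605
G0 X70.436 Y159.945
M3 S772
G01 X87.216 Y73.178 F772
G0 X36.690 Y96.321
M3 S772
G01 X36.597 Y75.607 F772
G01 X8.730 Y67.628
G01 X53.976 Y139.887
G01 X31.884 Y142.676
G0 X102.232 Y170.927
M3 S772
G01 X121.453 Y166.493 F772
G01 X127.223 Y147.630
G01 X113.772 Y133.201
G01 X94.551 Y137.635
G01 X88.781 Y156.498
G01 X102.232 Y170.927
G0 X67.553 Y151.114
M3 S583
G01 X82.888 Y142.143 F2192
G01 X99.054 Y136.999
G01 X116.051 Y135.682
G01 X133.878 Y138.192
G01 X152.536 Y144.528
M5
G0 X0.000 Y0.000

viewBox `0 0 166.031 189.832` with mm width/height → 1 unit = 1 mm. Flip: y_m = 189.832 − y_svg.

**Shape 1** — `<rect>` rectangle, stroke `#008000` → cut (S772, F772). Machine vertices: (35.054,167.605) → (72.173,167.605) → (72.173,105.401) → (35.054,105.401) → (35.054,167.605). Closed: final G1 returns to the first vertex.

**Shape 2** — `<line>` line segment, stroke `#008000` → cut (S772, F772). Machine vertices: (70.436,159.945) → (87.216,73.178). Open path.

**Shape 3** — `<polyline>` open polyline, stroke `#008000` → cut (S772, F772). Machine vertices: (36.690,96.321) → (36.597,75.607) → (8.730,67.628) → (53.976,139.887) → (31.884,142.676). Open path.

**Shape 4** — `<path>` regular polygon, stroke `#008000` → cut (S772, F772). Machine vertices: (102.232,170.927) → (121.453,166.493) → (127.223,147.630) → (113.772,133.201) → (94.551,137.635) → (88.781,156.498) → (102.232,170.927). Closed: final G1 returns to the first vertex.

**Shape 5** — `<path>` quadratic bezier, stroke `#ff00ff` → score (S583, F2192). Control points (SVG): P0=(67.553,38.718), P1=(104.853,65.928), P2=(152.536,45.304); sampled at t=k/5. Machine vertices: (67.553,151.114) → (82.888,142.143) → (99.054,136.999) → (116.051,135.682) → (133.878,138.192) → (152.536,144.528). Open path.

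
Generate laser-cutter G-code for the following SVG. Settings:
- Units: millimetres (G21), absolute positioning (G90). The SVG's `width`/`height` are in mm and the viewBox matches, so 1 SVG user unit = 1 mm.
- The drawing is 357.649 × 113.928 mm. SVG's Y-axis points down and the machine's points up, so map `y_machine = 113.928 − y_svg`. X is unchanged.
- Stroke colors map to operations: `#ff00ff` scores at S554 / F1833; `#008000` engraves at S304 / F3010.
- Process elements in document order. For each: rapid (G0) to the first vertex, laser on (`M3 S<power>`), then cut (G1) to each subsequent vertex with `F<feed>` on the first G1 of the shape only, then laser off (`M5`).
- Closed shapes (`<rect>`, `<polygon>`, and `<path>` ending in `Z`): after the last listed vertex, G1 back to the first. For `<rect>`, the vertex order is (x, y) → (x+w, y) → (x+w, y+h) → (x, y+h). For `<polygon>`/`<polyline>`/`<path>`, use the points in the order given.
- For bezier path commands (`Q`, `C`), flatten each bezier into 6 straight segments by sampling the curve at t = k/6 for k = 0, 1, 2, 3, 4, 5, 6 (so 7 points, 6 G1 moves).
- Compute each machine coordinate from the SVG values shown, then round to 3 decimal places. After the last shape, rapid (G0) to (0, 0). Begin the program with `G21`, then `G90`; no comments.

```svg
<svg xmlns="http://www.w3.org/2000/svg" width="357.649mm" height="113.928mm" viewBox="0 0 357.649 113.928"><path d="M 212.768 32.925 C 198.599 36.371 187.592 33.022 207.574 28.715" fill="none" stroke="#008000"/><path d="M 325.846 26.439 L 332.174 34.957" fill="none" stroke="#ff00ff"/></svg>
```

viewBox `0 0 357.649 113.928` with mm width/height → 1 unit = 1 mm. Flip: y_m = 113.928 − y_svg.

**Shape 1** — `<path>` cubic bezier, stroke `#008000` → engrave (S304, F3010). Control points (SVG): P0=(212.768,32.925), P1=(198.599,36.371), P2=(187.592,33.022), P3=(207.574,28.715); sampled at t=k/6. Machine vertices: (212.768,81.003) → (206.076,79.819) → (200.684,79.606) → (197.364,80.201) → (196.891,81.442) → (200.037,83.166) → (207.574,85.213). Open path.

**Shape 2** — `<path>` line segment, stroke `#ff00ff` → score (S554, F1833). Machine vertices: (325.846,87.489) → (332.174,78.971). Open path.

G21
G90
G0 X212.768 Y81.003
M3 S304
G1 X206.076 Y79.819 F3010
G1 X200.684 Y79.606
G1 X197.364 Y80.201
G1 X196.891 Y81.442
G1 X200.037 Y83.166
G1 X207.574 Y85.213
M5
G0 X325.846 Y87.489
M3 S554
G1 X332.174 Y78.971 F1833
M5
G0 X0.000 Y0.000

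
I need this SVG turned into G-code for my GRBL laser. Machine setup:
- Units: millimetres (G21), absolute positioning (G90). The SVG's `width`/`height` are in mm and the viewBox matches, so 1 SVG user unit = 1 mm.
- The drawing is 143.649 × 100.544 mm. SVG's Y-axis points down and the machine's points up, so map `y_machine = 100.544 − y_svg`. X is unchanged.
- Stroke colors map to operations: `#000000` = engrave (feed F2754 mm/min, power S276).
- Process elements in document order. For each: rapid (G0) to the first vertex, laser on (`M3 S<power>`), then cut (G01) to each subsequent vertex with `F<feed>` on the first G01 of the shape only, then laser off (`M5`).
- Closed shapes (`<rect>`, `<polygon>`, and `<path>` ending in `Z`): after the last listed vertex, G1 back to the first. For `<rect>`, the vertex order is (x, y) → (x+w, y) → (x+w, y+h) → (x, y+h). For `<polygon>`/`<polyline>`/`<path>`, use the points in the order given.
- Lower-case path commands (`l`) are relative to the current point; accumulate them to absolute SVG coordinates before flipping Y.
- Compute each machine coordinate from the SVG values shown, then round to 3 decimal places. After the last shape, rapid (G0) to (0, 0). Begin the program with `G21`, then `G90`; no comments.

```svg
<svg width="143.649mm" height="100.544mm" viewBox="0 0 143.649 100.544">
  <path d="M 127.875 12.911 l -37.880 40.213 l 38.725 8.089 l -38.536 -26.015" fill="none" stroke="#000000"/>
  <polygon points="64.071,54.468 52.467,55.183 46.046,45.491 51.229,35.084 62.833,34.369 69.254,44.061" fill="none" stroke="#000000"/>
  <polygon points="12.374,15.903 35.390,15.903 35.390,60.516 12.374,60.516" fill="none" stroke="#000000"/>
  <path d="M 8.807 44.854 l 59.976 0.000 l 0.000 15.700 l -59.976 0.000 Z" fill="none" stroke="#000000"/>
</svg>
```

G21
G90
G0 X127.875 Y87.633
M3 S276
G01 X89.995 Y47.420 F2754
G01 X128.720 Y39.331
G01 X90.184 Y65.346
M5
G0 X64.071 Y46.076
M3 S276
G01 X52.467 Y45.361 F2754
G01 X46.046 Y55.053
G01 X51.229 Y65.460
G01 X62.833 Y66.175
G01 X69.254 Y56.483
G01 X64.071 Y46.076
M5
G0 X12.374 Y84.641
M3 S276
G01 X35.390 Y84.641 F2754
G01 X35.390 Y40.028
G01 X12.374 Y40.028
G01 X12.374 Y84.641
M5
G0 X8.807 Y55.690
M3 S276
G01 X68.783 Y55.690 F2754
G01 X68.783 Y39.990
G01 X8.807 Y39.990
G01 X8.807 Y55.690
M5
G0 X0.000 Y0.000

viewBox `0 0 143.649 100.544` with mm width/height → 1 unit = 1 mm. Flip: y_m = 100.544 − y_svg.

**Shape 1** — `<path>` open polyline, stroke `#000000` → engrave (S276, F2754). Machine vertices: (127.875,87.633) → (89.995,47.420) → (128.720,39.331) → (90.184,65.346). Open path.

**Shape 2** — `<polygon>` regular polygon, stroke `#000000` → engrave (S276, F2754). Machine vertices: (64.071,46.076) → (52.467,45.361) → (46.046,55.053) → (51.229,65.460) → (62.833,66.175) → (69.254,56.483) → (64.071,46.076). Closed: final G1 returns to the first vertex.

**Shape 3** — `<polygon>` rectangle, stroke `#000000` → engrave (S276, F2754). Machine vertices: (12.374,84.641) → (35.390,84.641) → (35.390,40.028) → (12.374,40.028) → (12.374,84.641). Closed: final G1 returns to the first vertex.

**Shape 4** — `<path>` rectangle, stroke `#000000` → engrave (S276, F2754). Machine vertices: (8.807,55.690) → (68.783,55.690) → (68.783,39.990) → (8.807,39.990) → (8.807,55.690). Closed: final G1 returns to the first vertex.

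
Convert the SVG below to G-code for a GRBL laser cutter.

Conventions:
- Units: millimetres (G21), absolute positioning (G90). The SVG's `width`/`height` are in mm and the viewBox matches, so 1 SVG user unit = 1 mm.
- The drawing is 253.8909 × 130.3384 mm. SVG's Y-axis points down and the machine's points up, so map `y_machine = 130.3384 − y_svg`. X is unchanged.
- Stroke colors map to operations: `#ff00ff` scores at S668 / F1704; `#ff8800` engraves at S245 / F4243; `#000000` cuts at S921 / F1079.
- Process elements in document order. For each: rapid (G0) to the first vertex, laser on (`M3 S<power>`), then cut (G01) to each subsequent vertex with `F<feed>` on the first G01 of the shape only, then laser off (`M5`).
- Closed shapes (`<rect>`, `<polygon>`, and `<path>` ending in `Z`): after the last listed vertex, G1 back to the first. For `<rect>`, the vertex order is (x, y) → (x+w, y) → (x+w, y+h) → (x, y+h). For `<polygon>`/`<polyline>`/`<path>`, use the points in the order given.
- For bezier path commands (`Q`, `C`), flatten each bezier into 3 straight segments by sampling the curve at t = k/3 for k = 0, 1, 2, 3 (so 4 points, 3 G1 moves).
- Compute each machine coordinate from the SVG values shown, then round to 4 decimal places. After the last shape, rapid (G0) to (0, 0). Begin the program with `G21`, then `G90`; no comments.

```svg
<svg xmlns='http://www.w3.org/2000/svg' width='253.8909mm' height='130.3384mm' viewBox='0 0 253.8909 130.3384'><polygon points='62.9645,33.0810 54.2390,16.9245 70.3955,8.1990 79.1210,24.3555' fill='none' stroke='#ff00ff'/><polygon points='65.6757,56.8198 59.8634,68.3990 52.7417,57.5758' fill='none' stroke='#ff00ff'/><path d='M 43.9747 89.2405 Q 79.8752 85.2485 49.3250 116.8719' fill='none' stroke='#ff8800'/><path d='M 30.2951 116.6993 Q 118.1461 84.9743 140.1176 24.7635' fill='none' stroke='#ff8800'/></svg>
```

Since the viewBox matches the mm dimensions, user units are millimetres directly. The only transform is the Y-flip y_m = 130.3384 − y_svg.

Shape 1 is a regular polygon drawn with `<polygon>`. Its stroke #ff00ff means score at S668, F1704. After flipping Y the toolpath is (62.9645,97.2574) → (54.2390,113.4139) → (70.3955,122.1394) → (79.1210,105.9829) → (62.9645,97.2574), returning to the start.

Shape 2 is a regular polygon drawn with `<polygon>`. Its stroke #ff00ff means score at S668, F1704. After flipping Y the toolpath is (65.6757,73.5186) → (59.8634,61.9394) → (52.7417,72.7626) → (65.6757,73.5186), returning to the start.

Shape 3 is a quadratic bezier drawn with `<path>`. Its stroke #ff8800 means engrave at S245, F4243. After flipping Y the toolpath is (43.9747,41.0979) → (60.5250,39.8020) → (62.3084,30.5915) → (49.3250,13.4665).

Shape 4 is a quadratic bezier drawn with `<path>`. Its stroke #ff8800 means engrave at S245, F4243. After flipping Y the toolpath is (30.2951,13.6391) → (81.5425,37.9542) → (118.1500,68.5995) → (140.1176,105.5749).

G21
G90
G0 X62.9645 Y97.2574
M3 S668
G01 X54.2390 Y113.4139 F1704
G01 X70.3955 Y122.1394
G01 X79.1210 Y105.9829
G01 X62.9645 Y97.2574
M5
G0 X65.6757 Y73.5186
M3 S668
G01 X59.8634 Y61.9394 F1704
G01 X52.7417 Y72.7626
G01 X65.6757 Y73.5186
M5
G0 X43.9747 Y41.0979
M3 S245
G01 X60.5250 Y39.8020 F4243
G01 X62.3084 Y30.5915
G01 X49.3250 Y13.4665
M5
G0 X30.2951 Y13.6391
M3 S245
G01 X81.5425 Y37.9542 F4243
G01 X118.1500 Y68.5995
G01 X140.1176 Y105.5749
M5
G0 X0.0000 Y0.0000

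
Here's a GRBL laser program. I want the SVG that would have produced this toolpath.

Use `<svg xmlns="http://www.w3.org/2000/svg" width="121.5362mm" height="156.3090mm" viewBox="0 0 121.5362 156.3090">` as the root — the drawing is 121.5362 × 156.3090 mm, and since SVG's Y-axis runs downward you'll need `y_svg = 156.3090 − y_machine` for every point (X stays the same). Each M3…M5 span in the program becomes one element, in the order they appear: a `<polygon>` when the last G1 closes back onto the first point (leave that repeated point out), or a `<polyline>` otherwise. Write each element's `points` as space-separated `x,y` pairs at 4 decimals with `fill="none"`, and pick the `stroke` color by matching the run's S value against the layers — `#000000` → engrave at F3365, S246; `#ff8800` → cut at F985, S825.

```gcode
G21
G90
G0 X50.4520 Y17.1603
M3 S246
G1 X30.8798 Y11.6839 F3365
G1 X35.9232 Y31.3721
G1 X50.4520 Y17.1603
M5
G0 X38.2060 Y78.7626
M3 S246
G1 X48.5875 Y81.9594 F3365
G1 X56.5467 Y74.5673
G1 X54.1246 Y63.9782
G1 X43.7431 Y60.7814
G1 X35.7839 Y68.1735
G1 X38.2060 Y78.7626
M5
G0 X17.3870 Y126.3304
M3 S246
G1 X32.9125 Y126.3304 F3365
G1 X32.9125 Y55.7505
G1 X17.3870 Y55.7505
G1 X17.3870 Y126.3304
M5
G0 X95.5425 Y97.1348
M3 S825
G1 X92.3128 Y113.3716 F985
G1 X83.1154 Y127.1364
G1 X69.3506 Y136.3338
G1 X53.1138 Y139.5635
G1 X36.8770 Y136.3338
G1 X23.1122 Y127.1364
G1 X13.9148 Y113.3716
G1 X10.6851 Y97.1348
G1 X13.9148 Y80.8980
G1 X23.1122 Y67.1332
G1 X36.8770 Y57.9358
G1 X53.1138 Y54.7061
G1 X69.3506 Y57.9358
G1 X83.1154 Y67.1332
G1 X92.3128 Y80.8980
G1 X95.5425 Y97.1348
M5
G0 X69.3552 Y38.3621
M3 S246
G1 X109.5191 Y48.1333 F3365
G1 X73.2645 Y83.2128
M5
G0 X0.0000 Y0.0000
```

y_svg = 156.3090 − y_m.

[1] S246→`#000000` (engrave); closed run; points: 50.4520,139.1487 30.8798,144.6251 35.9232,124.9369

[2] S246→`#000000` (engrave); closed run; points: 38.2060,77.5464 48.5875,74.3496 56.5467,81.7417 54.1246,92.3308 43.7431,95.5276 35.7839,88.1355

[3] S246→`#000000` (engrave); closed run; points: 17.3870,29.9786 32.9125,29.9786 32.9125,100.5585 17.3870,100.5585

[4] S825→`#ff8800` (cut); closed run; points: 95.5425,59.1742 92.3128,42.9374 83.1154,29.1726 69.3506,19.9752 53.1138,16.7455 36.8770,19.9752 23.1122,29.1726 13.9148,42.9374 10.6851,59.1742 13.9148,75.4110 23.1122,89.1758 36.8770,98.3732 53.1138,101.6029 69.3506,98.3732 83.1154,89.1758 92.3128,75.4110

[5] S246→`#000000` (engrave); open run; points: 69.3552,117.9469 109.5191,108.1757 73.2645,73.0962

<svg xmlns="http://www.w3.org/2000/svg" width="121.5362mm" height="156.3090mm" viewBox="0 0 121.5362 156.3090">
  <polygon points="50.4520,139.1487 30.8798,144.6251 35.9232,124.9369" fill="none" stroke="#000000"/>
  <polygon points="38.2060,77.5464 48.5875,74.3496 56.5467,81.7417 54.1246,92.3308 43.7431,95.5276 35.7839,88.1355" fill="none" stroke="#000000"/>
  <polygon points="17.3870,29.9786 32.9125,29.9786 32.9125,100.5585 17.3870,100.5585" fill="none" stroke="#000000"/>
  <polygon points="95.5425,59.1742 92.3128,42.9374 83.1154,29.1726 69.3506,19.9752 53.1138,16.7455 36.8770,19.9752 23.1122,29.1726 13.9148,42.9374 10.6851,59.1742 13.9148,75.4110 23.1122,89.1758 36.8770,98.3732 53.1138,101.6029 69.3506,98.3732 83.1154,89.1758 92.3128,75.4110" fill="none" stroke="#ff8800"/>
  <polyline points="69.3552,117.9469 109.5191,108.1757 73.2645,73.0962" fill="none" stroke="#000000"/>
</svg>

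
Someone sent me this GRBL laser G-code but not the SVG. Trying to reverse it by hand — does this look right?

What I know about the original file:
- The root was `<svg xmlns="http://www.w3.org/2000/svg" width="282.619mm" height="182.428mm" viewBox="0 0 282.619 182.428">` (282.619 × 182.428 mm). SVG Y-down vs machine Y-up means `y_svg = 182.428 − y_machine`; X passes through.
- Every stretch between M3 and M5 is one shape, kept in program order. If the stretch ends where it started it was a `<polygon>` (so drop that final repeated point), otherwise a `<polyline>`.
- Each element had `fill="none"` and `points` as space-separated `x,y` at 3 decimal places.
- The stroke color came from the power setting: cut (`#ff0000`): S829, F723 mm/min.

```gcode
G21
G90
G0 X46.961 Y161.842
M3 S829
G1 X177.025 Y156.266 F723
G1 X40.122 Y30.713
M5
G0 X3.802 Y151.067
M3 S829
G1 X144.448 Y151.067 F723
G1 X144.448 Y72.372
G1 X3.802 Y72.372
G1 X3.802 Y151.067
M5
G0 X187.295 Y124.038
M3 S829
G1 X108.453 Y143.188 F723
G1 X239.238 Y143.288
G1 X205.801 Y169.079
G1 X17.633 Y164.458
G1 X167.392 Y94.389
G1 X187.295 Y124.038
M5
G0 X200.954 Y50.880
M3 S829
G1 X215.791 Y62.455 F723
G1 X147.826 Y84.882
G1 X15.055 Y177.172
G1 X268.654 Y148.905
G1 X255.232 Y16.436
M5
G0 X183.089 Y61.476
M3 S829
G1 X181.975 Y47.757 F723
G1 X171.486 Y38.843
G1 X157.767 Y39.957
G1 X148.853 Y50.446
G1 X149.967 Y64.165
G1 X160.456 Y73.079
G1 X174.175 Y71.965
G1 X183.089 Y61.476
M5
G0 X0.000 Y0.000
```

Machine Y-up, SVG Y-down with viewBox height 182.428, so y_svg = 182.428 − y_machine; X carries over. Every run uses S829, so all elements get stroke `#ff0000` (cut).

Run 1: The run is open, so emit a `<polyline>` with points (Y-flipped): 46.961,20.586 177.025,26.162 40.122,151.715.

Run 2: The run returns to its start, so emit a `<polygon>` with points (Y-flipped): 3.802,31.361 144.448,31.361 144.448,110.056 3.802,110.056.

Run 3: The run returns to its start, so emit a `<polygon>` with points (Y-flipped): 187.295,58.390 108.453,39.240 239.238,39.140 205.801,13.349 17.633,17.970 167.392,88.039.

Run 4: The run is open, so emit a `<polyline>` with points (Y-flipped): 200.954,131.548 215.791,119.973 147.826,97.546 15.055,5.256 268.654,33.523 255.232,165.992.

Run 5: The run returns to its start, so emit a `<polygon>` with points (Y-flipped): 183.089,120.952 181.975,134.671 171.486,143.585 157.767,142.471 148.853,131.982 149.967,118.263 160.456,109.349 174.175,110.463.

<svg xmlns="http://www.w3.org/2000/svg" width="282.619mm" height="182.428mm" viewBox="0 0 282.619 182.428">
  <polyline points="46.961,20.586 177.025,26.162 40.122,151.715" fill="none" stroke="#ff0000"/>
  <polygon points="3.802,31.361 144.448,31.361 144.448,110.056 3.802,110.056" fill="none" stroke="#ff0000"/>
  <polygon points="187.295,58.390 108.453,39.240 239.238,39.140 205.801,13.349 17.633,17.970 167.392,88.039" fill="none" stroke="#ff0000"/>
  <polyline points="200.954,131.548 215.791,119.973 147.826,97.546 15.055,5.256 268.654,33.523 255.232,165.992" fill="none" stroke="#ff0000"/>
  <polygon points="183.089,120.952 181.975,134.671 171.486,143.585 157.767,142.471 148.853,131.982 149.967,118.263 160.456,109.349 174.175,110.463" fill="none" stroke="#ff0000"/>
</svg>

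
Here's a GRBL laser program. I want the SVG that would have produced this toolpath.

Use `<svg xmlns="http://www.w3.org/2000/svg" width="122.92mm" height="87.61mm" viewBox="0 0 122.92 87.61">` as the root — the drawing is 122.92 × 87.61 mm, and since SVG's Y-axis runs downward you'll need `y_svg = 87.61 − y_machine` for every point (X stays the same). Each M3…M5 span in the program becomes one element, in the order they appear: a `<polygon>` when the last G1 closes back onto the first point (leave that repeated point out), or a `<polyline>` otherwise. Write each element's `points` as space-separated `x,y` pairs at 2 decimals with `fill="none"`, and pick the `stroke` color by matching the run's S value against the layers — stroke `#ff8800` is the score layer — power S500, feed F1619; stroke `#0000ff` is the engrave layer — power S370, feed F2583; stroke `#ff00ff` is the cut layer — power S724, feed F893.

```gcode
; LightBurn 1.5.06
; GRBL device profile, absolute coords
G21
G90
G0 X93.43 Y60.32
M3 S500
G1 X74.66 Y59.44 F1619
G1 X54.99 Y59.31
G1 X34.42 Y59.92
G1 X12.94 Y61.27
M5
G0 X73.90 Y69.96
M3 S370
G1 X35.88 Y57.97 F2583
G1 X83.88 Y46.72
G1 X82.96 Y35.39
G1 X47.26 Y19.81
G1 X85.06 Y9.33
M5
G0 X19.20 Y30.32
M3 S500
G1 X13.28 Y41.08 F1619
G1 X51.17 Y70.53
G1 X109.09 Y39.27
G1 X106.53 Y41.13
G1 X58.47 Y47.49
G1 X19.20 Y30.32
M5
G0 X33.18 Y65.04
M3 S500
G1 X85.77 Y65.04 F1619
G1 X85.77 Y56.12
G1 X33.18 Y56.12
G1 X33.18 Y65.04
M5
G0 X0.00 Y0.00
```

y_svg = 87.61 − y_m.

[1] S500→`#ff8800` (score); open run; points: 93.43,27.29 74.66,28.17 54.99,28.30 34.42,27.69 12.94,26.34

[2] S370→`#0000ff` (engrave); open run; points: 73.90,17.65 35.88,29.64 83.88,40.89 82.96,52.22 47.26,67.80 85.06,78.28

[3] S500→`#ff8800` (score); closed run; points: 19.20,57.29 13.28,46.53 51.17,17.08 109.09,48.34 106.53,46.48 58.47,40.12

[4] S500→`#ff8800` (score); closed run; points: 33.18,22.57 85.77,22.57 85.77,31.49 33.18,31.49

<svg xmlns="http://www.w3.org/2000/svg" width="122.92mm" height="87.61mm" viewBox="0 0 122.92 87.61">
  <polyline points="93.43,27.29 74.66,28.17 54.99,28.30 34.42,27.69 12.94,26.34" fill="none" stroke="#ff8800"/>
  <polyline points="73.90,17.65 35.88,29.64 83.88,40.89 82.96,52.22 47.26,67.80 85.06,78.28" fill="none" stroke="#0000ff"/>
  <polygon points="19.20,57.29 13.28,46.53 51.17,17.08 109.09,48.34 106.53,46.48 58.47,40.12" fill="none" stroke="#ff8800"/>
  <polygon points="33.18,22.57 85.77,22.57 85.77,31.49 33.18,31.49" fill="none" stroke="#ff8800"/>
</svg>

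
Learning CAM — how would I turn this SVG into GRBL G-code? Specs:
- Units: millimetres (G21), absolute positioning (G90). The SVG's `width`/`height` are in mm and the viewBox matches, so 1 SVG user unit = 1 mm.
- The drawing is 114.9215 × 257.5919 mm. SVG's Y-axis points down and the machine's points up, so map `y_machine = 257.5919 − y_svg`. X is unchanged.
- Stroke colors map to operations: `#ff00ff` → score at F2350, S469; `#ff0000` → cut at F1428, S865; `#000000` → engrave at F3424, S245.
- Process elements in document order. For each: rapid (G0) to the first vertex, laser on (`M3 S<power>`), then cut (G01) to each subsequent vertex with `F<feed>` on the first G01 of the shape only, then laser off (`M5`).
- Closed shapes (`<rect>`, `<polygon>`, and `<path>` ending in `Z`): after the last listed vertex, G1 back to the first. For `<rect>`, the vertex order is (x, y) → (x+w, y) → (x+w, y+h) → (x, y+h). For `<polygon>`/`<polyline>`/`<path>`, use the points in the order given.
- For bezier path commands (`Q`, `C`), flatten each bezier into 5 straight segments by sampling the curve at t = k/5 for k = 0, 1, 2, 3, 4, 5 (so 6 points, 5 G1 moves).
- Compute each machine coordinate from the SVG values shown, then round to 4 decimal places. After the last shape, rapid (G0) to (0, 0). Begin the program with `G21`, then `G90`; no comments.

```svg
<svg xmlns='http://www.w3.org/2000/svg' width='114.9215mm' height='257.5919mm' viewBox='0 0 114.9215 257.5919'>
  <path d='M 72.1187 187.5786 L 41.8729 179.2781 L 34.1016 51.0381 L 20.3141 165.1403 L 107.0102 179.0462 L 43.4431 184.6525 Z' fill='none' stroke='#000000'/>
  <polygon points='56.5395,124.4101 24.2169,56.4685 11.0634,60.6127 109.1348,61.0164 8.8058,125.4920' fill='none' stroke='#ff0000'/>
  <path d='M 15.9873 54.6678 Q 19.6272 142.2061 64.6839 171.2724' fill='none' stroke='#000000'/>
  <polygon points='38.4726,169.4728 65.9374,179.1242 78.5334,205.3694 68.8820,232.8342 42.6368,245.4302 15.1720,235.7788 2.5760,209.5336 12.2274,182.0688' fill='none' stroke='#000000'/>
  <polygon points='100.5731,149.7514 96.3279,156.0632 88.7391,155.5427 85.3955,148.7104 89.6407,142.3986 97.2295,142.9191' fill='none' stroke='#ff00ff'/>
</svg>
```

G21
G90
G0 X72.1187 Y70.0133
M3 S245
G01 X41.8729 Y78.3138 F3424
G01 X34.1016 Y206.5538
G01 X20.3141 Y92.4516
G01 X107.0102 Y78.5457
G01 X43.4431 Y72.9394
G01 X72.1187 Y70.0133
M5
G0 X56.5395 Y133.1818
M3 S865
G01 X24.2169 Y201.1234 F1428
G01 X11.0634 Y196.9792
G01 X109.1348 Y196.5755
G01 X8.8058 Y132.0999
G01 X56.5395 Y133.1818
M5
G0 X15.9873 Y202.9241
M3 S245
G01 X19.0999 Y170.2477 F3424
G01 X25.5259 Y142.2490
G01 X35.2652 Y118.9281
G01 X48.3179 Y100.2849
G01 X64.6839 Y86.3195
M5
G0 X38.4726 Y88.1191
M3 S245
G01 X65.9374 Y78.4677 F3424
G01 X78.5334 Y52.2225
G01 X68.8820 Y24.7577
G01 X42.6368 Y12.1617
G01 X15.1720 Y21.8131
G01 X2.5760 Y48.0583
G01 X12.2274 Y75.5231
G01 X38.4726 Y88.1191
M5
G0 X100.5731 Y107.8405
M3 S469
G01 X96.3279 Y101.5287 F2350
G01 X88.7391 Y102.0492
G01 X85.3955 Y108.8815
G01 X89.6407 Y115.1933
G01 X97.2295 Y114.6728
G01 X100.5731 Y107.8405
M5
G0 X0.0000 Y0.0000

Since the viewBox matches the mm dimensions, user units are millimetres directly. The only transform is the Y-flip y_m = 257.5919 − y_svg.

Shape 1 is a closed polygon drawn with `<path>`. Its stroke #000000 means engrave at S245, F3424. After flipping Y the toolpath is (72.1187,70.0133) → (41.8729,78.3138) → (34.1016,206.5538) → (20.3141,92.4516) → (107.0102,78.5457) → (43.4431,72.9394) → (72.1187,70.0133), returning to the start.

Shape 2 is a closed polygon drawn with `<polygon>`. Its stroke #ff0000 means cut at S865, F1428. After flipping Y the toolpath is (56.5395,133.1818) → (24.2169,201.1234) → (11.0634,196.9792) → (109.1348,196.5755) → (8.8058,132.0999) → (56.5395,133.1818), returning to the start.

Shape 3 is a quadratic bezier drawn with `<path>`. Its stroke #000000 means engrave at S245, F3424. After flipping Y the toolpath is (15.9873,202.9241) → (19.0999,170.2477) → (25.5259,142.2490) → (35.2652,118.9281) → (48.3179,100.2849) → (64.6839,86.3195).

Shape 4 is a regular polygon drawn with `<polygon>`. Its stroke #000000 means engrave at S245, F3424. After flipping Y the toolpath is (38.4726,88.1191) → (65.9374,78.4677) → (78.5334,52.2225) → (68.8820,24.7577) → (42.6368,12.1617) → (15.1720,21.8131) → (2.5760,48.0583) → (12.2274,75.5231) → (38.4726,88.1191), returning to the start.

Shape 5 is a regular polygon drawn with `<polygon>`. Its stroke #ff00ff means score at S469, F2350. After flipping Y the toolpath is (100.5731,107.8405) → (96.3279,101.5287) → (88.7391,102.0492) → (85.3955,108.8815) → (89.6407,115.1933) → (97.2295,114.6728) → (100.5731,107.8405), returning to the start.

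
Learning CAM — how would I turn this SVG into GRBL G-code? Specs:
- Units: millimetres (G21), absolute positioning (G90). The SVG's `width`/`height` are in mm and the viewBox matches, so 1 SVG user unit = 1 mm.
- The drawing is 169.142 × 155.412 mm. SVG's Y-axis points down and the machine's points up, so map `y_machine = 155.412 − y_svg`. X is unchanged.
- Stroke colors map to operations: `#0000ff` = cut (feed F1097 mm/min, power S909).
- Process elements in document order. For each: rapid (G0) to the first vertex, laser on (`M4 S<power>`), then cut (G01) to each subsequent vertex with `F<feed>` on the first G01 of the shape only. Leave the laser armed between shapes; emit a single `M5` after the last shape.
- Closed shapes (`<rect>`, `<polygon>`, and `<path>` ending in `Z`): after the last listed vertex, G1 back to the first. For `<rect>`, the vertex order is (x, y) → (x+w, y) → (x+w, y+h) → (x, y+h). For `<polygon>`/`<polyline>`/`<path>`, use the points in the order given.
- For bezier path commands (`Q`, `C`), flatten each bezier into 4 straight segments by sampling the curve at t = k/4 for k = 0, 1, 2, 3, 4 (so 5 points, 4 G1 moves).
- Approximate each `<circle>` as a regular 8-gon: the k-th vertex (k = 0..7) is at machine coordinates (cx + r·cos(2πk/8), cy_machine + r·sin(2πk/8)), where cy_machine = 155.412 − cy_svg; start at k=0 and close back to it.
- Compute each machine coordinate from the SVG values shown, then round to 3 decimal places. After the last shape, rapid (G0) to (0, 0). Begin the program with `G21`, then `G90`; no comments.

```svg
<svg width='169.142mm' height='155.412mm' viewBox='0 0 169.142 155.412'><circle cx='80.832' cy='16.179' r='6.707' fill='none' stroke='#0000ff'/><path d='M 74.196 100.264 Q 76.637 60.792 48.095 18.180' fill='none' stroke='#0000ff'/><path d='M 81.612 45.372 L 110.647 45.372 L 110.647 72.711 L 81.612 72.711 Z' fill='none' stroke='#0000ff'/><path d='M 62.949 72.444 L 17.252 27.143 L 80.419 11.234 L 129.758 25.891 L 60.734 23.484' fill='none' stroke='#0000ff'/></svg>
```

G21
G90
G0 X87.539 Y139.233
M4 S909
G01 X85.575 Y143.976 F1097
G01 X80.832 Y145.940
G01 X76.089 Y143.976
G01 X74.125 Y139.233
G01 X76.089 Y134.490
G01 X80.832 Y132.526
G01 X85.575 Y134.490
G01 X87.539 Y139.233
G0 X74.196 Y55.148
M4 S909
G01 X73.480 Y75.080 F1097
G01 X68.891 Y95.405
G01 X60.430 Y116.122
G01 X48.095 Y137.232
G0 X81.612 Y110.040
M4 S909
G01 X110.647 Y110.040 F1097
G01 X110.647 Y82.701
G01 X81.612 Y82.701
G01 X81.612 Y110.040
G0 X62.949 Y82.968
M4 S909
G01 X17.252 Y128.269 F1097
G01 X80.419 Y144.178
G01 X129.758 Y129.521
G01 X60.734 Y131.928
M5
G0 X0.000 Y0.000

1 u = 1 mm; y_m = 155.412 − y.

[1] `<circle>` circle, #0000ff→cut S909 F1097: (87.539,139.233) → (85.575,143.976) → (80.832,145.940) → (76.089,143.976) → (74.125,139.233) → (76.089,134.490) → (80.832,132.526) → (85.575,134.490) → (87.539,139.233) (closed)

[2] `<path>` quadratic bezier, #0000ff→cut S909 F1097: (74.196,55.148) → (73.480,75.080) → (68.891,95.405) → (60.430,116.122) → (48.095,137.232)

[3] `<path>` rectangle, #0000ff→cut S909 F1097: (81.612,110.040) → (110.647,110.040) → (110.647,82.701) → (81.612,82.701) → (81.612,110.040) (closed)

[4] `<path>` open polyline, #0000ff→cut S909 F1097: (62.949,82.968) → (17.252,128.269) → (80.419,144.178) → (129.758,129.521) → (60.734,131.928)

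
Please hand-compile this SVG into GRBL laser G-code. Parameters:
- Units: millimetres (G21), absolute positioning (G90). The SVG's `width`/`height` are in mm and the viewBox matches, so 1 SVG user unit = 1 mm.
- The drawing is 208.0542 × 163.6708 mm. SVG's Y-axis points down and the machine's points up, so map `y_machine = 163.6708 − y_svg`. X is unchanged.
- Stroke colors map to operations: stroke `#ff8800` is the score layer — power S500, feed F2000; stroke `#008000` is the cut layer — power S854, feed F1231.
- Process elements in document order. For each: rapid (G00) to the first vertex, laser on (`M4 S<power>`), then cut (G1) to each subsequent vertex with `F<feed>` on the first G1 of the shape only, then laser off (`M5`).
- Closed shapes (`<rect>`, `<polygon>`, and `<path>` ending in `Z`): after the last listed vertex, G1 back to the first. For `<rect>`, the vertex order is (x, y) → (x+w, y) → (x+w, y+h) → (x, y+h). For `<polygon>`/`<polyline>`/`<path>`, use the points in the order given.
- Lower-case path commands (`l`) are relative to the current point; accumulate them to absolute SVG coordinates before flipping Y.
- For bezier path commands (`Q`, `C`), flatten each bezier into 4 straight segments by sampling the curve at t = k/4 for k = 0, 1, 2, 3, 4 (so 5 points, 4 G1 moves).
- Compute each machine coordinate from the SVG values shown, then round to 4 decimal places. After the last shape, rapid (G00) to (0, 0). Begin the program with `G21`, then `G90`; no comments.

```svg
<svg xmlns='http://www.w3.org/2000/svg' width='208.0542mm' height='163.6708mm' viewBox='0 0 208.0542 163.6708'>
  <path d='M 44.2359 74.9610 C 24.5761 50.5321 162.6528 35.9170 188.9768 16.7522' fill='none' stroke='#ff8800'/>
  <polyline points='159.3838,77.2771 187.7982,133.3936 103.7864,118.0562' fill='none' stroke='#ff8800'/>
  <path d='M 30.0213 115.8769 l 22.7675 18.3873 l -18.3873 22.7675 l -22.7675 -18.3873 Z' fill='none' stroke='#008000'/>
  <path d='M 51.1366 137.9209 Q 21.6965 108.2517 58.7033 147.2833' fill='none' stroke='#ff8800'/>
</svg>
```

G21
G90
G00 X44.2359 Y88.7098
M4 S500
G1 X54.8559 Y105.4158 F2000
G1 X99.3624 Y119.7882
G1 X152.4909 Y133.1736
G1 X188.9768 Y146.9186
M5
G00 X159.3838 Y86.3937
M4 S500
G1 X187.7982 Y30.2772 F2000
G1 X103.7864 Y45.6146
M5
G00 X30.0213 Y47.7939
M4 S854
G1 X52.7888 Y29.4066 F1231
G1 X34.4015 Y6.6391
G1 X11.6340 Y25.0264
G1 X30.0213 Y47.7939
M5
G00 X51.1366 Y25.7499
M4 S500
G1 X40.5695 Y36.2907 F2000
G1 X38.3082 Y38.2439
G1 X44.3528 Y31.6095
G1 X58.7033 Y16.3875
M5
G00 X0.0000 Y0.0000

1 u = 1 mm; y_m = 163.6708 − y.

[1] `<path>` cubic bezier, #ff8800→score S500 F2000: (44.2359,88.7098) → (54.8559,105.4158) → (99.3624,119.7882) → (152.4909,133.1736) → (188.9768,146.9186)

[2] `<polyline>` open polyline, #ff8800→score S500 F2000: (159.3838,86.3937) → (187.7982,30.2772) → (103.7864,45.6146)

[3] `<path>` regular polygon, #008000→cut S854 F1231: (30.0213,47.7939) → (52.7888,29.4066) → (34.4015,6.6391) → (11.6340,25.0264) → (30.0213,47.7939) (closed)

[4] `<path>` quadratic bezier, #ff8800→score S500 F2000: (51.1366,25.7499) → (40.5695,36.2907) → (38.3082,38.2439) → (44.3528,31.6095) → (58.7033,16.3875)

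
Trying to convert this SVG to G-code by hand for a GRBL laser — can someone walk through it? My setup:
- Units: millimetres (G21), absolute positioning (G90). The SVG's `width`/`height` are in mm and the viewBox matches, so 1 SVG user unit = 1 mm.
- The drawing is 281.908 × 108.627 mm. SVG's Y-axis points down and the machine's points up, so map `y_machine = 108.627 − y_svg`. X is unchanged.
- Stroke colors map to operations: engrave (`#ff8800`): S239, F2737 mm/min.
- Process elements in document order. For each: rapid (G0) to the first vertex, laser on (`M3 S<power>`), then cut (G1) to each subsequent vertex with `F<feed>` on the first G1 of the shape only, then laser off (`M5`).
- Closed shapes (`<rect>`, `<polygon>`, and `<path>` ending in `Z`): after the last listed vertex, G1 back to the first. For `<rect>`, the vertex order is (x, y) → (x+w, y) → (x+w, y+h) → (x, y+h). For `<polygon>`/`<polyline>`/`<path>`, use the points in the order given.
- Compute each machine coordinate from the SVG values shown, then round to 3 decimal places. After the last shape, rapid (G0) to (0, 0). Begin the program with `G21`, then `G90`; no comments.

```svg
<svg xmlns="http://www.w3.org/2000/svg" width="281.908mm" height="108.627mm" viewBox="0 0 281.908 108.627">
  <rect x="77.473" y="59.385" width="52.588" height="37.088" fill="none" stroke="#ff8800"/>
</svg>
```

viewBox `0 0 281.908 108.627` with mm width/height → 1 unit = 1 mm. Flip: y_m = 108.627 − y_svg.

**Shape 1** — `<rect>` rectangle, stroke `#ff8800` → engrave (S239, F2737). Machine vertices: (77.473,49.242) → (130.061,49.242) → (130.061,12.154) → (77.473,12.154) → (77.473,49.242). Closed: final G1 returns to the first vertex.

G21
G90
G0 X77.473 Y49.242
M3 S239
G1 X130.061 Y49.242 F2737
G1 X130.061 Y12.154
G1 X77.473 Y12.154
G1 X77.473 Y49.242
M5
G0 X0.000 Y0.000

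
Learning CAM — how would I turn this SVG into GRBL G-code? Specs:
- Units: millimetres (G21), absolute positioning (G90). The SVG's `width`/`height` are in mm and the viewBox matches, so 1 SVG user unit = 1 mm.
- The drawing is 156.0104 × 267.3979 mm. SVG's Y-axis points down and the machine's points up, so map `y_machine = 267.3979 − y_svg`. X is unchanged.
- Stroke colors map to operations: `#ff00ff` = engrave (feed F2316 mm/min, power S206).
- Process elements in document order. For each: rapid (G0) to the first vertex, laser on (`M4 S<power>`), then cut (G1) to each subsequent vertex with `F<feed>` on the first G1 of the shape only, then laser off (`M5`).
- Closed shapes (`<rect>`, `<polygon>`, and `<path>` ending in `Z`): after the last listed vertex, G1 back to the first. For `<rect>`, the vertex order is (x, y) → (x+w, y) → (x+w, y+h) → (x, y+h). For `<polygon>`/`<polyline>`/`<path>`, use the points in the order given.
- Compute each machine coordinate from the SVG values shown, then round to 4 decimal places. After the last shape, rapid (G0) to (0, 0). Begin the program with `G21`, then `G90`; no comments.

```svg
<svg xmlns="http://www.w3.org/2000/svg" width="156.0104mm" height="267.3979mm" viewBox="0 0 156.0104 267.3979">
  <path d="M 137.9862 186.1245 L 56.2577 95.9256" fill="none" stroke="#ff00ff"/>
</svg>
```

G21
G90
G0 X137.9862 Y81.2734
M4 S206
G1 X56.2577 Y171.4723 F2316
M5
G0 X0.0000 Y0.0000

1 u = 1 mm; y_m = 267.3979 − y.

[1] `<path>` line segment, #ff00ff→engrave S206 F2316: (137.9862,81.2734) → (56.2577,171.4723)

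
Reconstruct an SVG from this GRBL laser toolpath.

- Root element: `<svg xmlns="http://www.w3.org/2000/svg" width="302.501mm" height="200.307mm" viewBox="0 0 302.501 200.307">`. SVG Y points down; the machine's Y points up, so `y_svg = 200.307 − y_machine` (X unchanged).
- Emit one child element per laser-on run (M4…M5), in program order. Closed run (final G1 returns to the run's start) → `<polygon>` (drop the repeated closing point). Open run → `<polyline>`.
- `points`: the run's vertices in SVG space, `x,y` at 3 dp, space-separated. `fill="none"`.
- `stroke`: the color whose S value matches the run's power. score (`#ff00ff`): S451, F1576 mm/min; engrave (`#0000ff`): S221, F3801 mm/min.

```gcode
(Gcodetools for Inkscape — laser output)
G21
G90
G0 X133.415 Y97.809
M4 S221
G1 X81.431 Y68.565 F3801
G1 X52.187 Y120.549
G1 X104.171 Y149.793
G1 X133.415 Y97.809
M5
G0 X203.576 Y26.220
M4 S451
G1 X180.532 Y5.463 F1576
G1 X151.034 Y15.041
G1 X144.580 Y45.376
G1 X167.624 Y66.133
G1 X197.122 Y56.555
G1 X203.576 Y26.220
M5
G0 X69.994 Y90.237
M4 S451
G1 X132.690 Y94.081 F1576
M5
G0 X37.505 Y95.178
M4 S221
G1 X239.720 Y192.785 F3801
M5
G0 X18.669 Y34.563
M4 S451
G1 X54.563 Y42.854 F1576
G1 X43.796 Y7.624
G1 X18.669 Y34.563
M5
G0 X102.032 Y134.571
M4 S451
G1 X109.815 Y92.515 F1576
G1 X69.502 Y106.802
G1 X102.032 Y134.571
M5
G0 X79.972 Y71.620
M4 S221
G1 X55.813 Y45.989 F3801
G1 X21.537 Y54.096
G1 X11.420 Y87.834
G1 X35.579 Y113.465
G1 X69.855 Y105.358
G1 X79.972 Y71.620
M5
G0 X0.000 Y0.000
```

y_svg = 200.307 − y_m.

[1] S221→`#0000ff` (engrave); closed run; points: 133.415,102.498 81.431,131.742 52.187,79.758 104.171,50.514

[2] S451→`#ff00ff` (score); closed run; points: 203.576,174.087 180.532,194.844 151.034,185.266 144.580,154.931 167.624,134.174 197.122,143.752

[3] S451→`#ff00ff` (score); open run; points: 69.994,110.070 132.690,106.226

[4] S221→`#0000ff` (engrave); open run; points: 37.505,105.129 239.720,7.522

[5] S451→`#ff00ff` (score); closed run; points: 18.669,165.744 54.563,157.453 43.796,192.683

[6] S451→`#ff00ff` (score); closed run; points: 102.032,65.736 109.815,107.792 69.502,93.505

[7] S221→`#0000ff` (engrave); closed run; points: 79.972,128.687 55.813,154.318 21.537,146.211 11.420,112.473 35.579,86.842 69.855,94.949

<svg xmlns="http://www.w3.org/2000/svg" width="302.501mm" height="200.307mm" viewBox="0 0 302.501 200.307">
  <polygon points="133.415,102.498 81.431,131.742 52.187,79.758 104.171,50.514" fill="none" stroke="#0000ff"/>
  <polygon points="203.576,174.087 180.532,194.844 151.034,185.266 144.580,154.931 167.624,134.174 197.122,143.752" fill="none" stroke="#ff00ff"/>
  <polyline points="69.994,110.070 132.690,106.226" fill="none" stroke="#ff00ff"/>
  <polyline points="37.505,105.129 239.720,7.522" fill="none" stroke="#0000ff"/>
  <polygon points="18.669,165.744 54.563,157.453 43.796,192.683" fill="none" stroke="#ff00ff"/>
  <polygon points="102.032,65.736 109.815,107.792 69.502,93.505" fill="none" stroke="#ff00ff"/>
  <polygon points="79.972,128.687 55.813,154.318 21.537,146.211 11.420,112.473 35.579,86.842 69.855,94.949" fill="none" stroke="#0000ff"/>
</svg>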